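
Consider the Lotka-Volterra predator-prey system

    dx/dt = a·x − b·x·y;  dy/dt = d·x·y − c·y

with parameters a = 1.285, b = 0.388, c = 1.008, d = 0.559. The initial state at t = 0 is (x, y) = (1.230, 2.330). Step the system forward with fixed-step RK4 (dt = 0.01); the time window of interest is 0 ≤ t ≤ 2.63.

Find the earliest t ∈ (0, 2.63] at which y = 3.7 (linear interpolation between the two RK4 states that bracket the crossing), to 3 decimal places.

t = 2.387

t=0.000: state=(1.230, 2.330)
step 1 (dt=0.01): k1=(0.469, -0.747), k2=(0.471, -0.742), k3=(0.471, -0.742), k4=(0.474, -0.738); state += dt/6·(k1+2k2+2k3+k4)
t=0.010: state=(1.235, 2.323)
t=0.020: state=(1.239, 2.315)
t=0.030: state=(1.244, 2.308)
continuing one RK4 step at a time; state shown every 10 steps (Δt=0.1):
t=0.100: state=(1.280, 2.260)
t=0.200: state=(1.335, 2.198)
t=0.300: state=(1.395, 2.144)
t=0.400: state=(1.461, 2.100)
t=0.500: state=(1.532, 2.064)
t=0.600: state=(1.609, 2.037)
t=0.700: state=(1.691, 2.020)
t=0.800: state=(1.779, 2.012)
t=0.900: state=(1.871, 2.015)
t=1.000: state=(1.967, 2.028)
t=1.100: state=(2.066, 2.052)
t=1.200: state=(2.168, 2.088)
t=1.300: state=(2.272, 2.138)
t=1.400: state=(2.375, 2.201)
t=1.500: state=(2.476, 2.279)
t=1.600: state=(2.573, 2.372)
t=1.700: state=(2.663, 2.483)
t=1.800: state=(2.743, 2.611)
t=1.900: state=(2.811, 2.757)
t=2.000: state=(2.863, 2.922)
t=2.100: state=(2.896, 3.103)
t=2.200: state=(2.909, 3.300)
t=2.300: state=(2.899, 3.510)
t=2.380: state=(2.873, 3.684)
next step: t=2.390: state=(2.869, 3.706) — y has crossed 3.7
linear interpolation between t=2.380 (3.68419) and t=2.390 (3.70625) → t≈2.387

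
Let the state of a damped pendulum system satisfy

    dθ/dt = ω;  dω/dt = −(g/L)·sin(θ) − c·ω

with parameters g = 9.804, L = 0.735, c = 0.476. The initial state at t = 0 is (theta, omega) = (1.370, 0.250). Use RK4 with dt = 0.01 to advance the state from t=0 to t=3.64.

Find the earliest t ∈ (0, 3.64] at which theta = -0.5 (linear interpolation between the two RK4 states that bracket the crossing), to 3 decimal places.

t = 0.658

t=0.000: state=(1.370, 0.250)
step 1 (dt=0.01): k1=(0.250, -13.190), k2=(0.184, -13.162), k3=(0.184, -13.161), k4=(0.118, -13.132); state += dt/6·(k1+2k2+2k3+k4)
t=0.010: state=(1.372, 0.118)
t=0.020: state=(1.372, -0.013)
t=0.030: state=(1.372, -0.143)
continuing one RK4 step at a time; state shown every 20 steps (Δt=0.2):
t=0.200: state=(1.166, -2.225)
t=0.400: state=(0.529, -3.937)
t=0.600: state=(-0.286, -3.859)
t=0.650: state=(-0.471, -3.524)
next step: t=0.660: state=(-0.506, -3.445) — theta has crossed -0.5
linear interpolation between t=0.650 (-0.47137) and t=0.660 (-0.50621) → t≈0.658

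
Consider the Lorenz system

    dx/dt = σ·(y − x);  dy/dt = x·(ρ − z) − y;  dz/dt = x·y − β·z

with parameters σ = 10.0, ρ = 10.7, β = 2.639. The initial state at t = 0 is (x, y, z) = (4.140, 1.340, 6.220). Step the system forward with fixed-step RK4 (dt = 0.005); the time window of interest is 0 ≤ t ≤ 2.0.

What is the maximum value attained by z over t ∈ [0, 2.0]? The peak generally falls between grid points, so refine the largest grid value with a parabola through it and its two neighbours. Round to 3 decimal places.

max z = 12.939

t=0.000: state=(4.140, 1.340, 6.220)
step 1 (dt=0.005): k1=(-28.000, 17.207, -10.867), k2=(-26.870, 16.961, -10.714), k3=(-26.904, 16.973, -10.714), k4=(-25.806, 16.734, -10.566); state += dt/6·(k1+2k2+2k3+k4)
t=0.005: state=(4.006, 1.425, 6.166)
t=0.010: state=(3.882, 1.507, 6.114)
t=0.015: state=(3.768, 1.588, 6.064)
continuing one RK4 step at a time; state shown every 20 steps (Δt=0.1):
t=0.100: state=(2.914, 2.759, 5.377)
t=0.200: state=(3.298, 4.096, 5.052)
t=0.300: state=(4.375, 5.686, 5.539)
t=0.400: state=(5.806, 7.267, 7.209)
t=0.500: state=(7.036, 7.875, 9.950)
t=0.600: state=(7.224, 6.716, 12.360)
t=0.700: state=(6.167, 4.731, 12.875)
t=0.800: state=(4.715, 3.390, 11.776)
t=0.900: state=(3.677, 2.949, 10.171)
t=1.000: state=(3.245, 3.086, 8.704)
t=1.100: state=(3.313, 3.589, 7.633)
t=1.200: state=(3.766, 4.383, 7.097)
t=1.300: state=(4.516, 5.377, 7.236)
t=1.400: state=(5.418, 6.309, 8.142)
t=1.500: state=(6.171, 6.713, 9.636)
t=1.600: state=(6.389, 6.255, 11.048)
t=1.700: state=(5.939, 5.233, 11.617)
t=1.800: state=(5.137, 4.320, 11.224)
t=1.900: state=(4.428, 3.867, 10.309)
t=2.000: state=(4.049, 3.855, 9.331)
largest grid value and its neighbours: z(0.670)=12.93788, z(0.675)=12.93912, z(0.680)=12.93547
parabola through these three points peaks at t≈0.674 with z≈12.93927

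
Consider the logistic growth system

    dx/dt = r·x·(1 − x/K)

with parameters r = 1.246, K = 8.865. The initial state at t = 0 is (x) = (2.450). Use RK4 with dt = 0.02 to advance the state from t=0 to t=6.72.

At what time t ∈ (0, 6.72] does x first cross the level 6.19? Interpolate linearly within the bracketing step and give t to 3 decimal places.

t = 1.446

t=0.000: state=(2.450)
step 1 (dt=0.02): k1=(2.209), k2=(2.221), k3=(2.221), k4=(2.234); state += dt/6·(k1+2k2+2k3+k4)
t=0.020: state=(2.494)
t=0.040: state=(2.539)
t=0.060: state=(2.585)
continuing one RK4 step at a time; state shown every 25 steps (Δt=0.5):
t=0.500: state=(3.687)
t=1.000: state=(5.057)
t=1.440: state=(6.176)
next step: t=1.460: state=(6.223) — x has crossed 6.19
linear interpolation between t=1.440 (6.17635) and t=1.460 (6.22280) → t≈1.446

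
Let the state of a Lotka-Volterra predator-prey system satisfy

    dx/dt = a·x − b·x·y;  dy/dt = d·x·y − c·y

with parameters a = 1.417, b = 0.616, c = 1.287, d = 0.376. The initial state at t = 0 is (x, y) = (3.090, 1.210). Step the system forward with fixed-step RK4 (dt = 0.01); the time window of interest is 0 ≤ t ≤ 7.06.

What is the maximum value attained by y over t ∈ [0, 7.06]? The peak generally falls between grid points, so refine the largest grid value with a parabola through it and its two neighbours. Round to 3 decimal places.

max y = 3.931

t=0.000: state=(3.090, 1.210)
step 1 (dt=0.01): k1=(2.075, -0.151), k2=(2.084, -0.147), k3=(2.084, -0.147), k4=(2.092, -0.142); state += dt/6·(k1+2k2+2k3+k4)
t=0.010: state=(3.111, 1.209)
t=0.020: state=(3.132, 1.207)
t=0.030: state=(3.153, 1.206)
continuing one RK4 step at a time; state shown every 25 steps (Δt=0.25):
t=0.250: state=(3.660, 1.204)
t=0.500: state=(4.316, 1.269)
t=0.750: state=(5.005, 1.425)
t=1.000: state=(5.616, 1.704)
t=1.250: state=(5.967, 2.135)
t=1.500: state=(5.864, 2.710)
t=1.750: state=(5.248, 3.324)
t=2.000: state=(4.314, 3.781)
t=2.250: state=(3.380, 3.931)
t=2.500: state=(2.652, 3.776)
t=2.750: state=(2.167, 3.427)
t=3.000: state=(1.882, 3.001)
t=3.250: state=(1.746, 2.577)
t=3.500: state=(1.724, 2.197)
t=3.750: state=(1.797, 1.878)
t=4.000: state=(1.957, 1.623)
t=4.250: state=(2.207, 1.430)
t=4.500: state=(2.552, 1.295)
t=4.750: state=(2.999, 1.218)
t=5.000: state=(3.551, 1.200)
t=5.250: state=(4.194, 1.251)
t=5.500: state=(4.884, 1.389)
t=5.750: state=(5.520, 1.644)
t=6.000: state=(5.933, 2.046)
t=6.250: state=(5.922, 2.600)
t=6.500: state=(5.391, 3.219)
t=6.750: state=(4.489, 3.719)
t=7.000: state=(3.535, 3.928)
t=7.060: state=(3.329, 3.929)
largest grid value and its neighbours: y(7.020)=3.93058, y(7.030)=3.93095, y(7.040)=3.93080
parabola through these three points peaks at t≈7.032 with y≈3.93096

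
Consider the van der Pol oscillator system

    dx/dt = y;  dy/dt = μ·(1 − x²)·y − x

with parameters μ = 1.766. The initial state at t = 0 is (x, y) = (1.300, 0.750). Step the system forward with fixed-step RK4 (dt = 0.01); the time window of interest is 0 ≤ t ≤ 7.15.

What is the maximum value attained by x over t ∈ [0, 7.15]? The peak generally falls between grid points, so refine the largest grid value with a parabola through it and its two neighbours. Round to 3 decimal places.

max x = 2.018

t=0.000: state=(1.300, 0.750)
step 1 (dt=0.01): k1=(0.750, -2.214), k2=(0.739, -2.217), k3=(0.739, -2.217), k4=(0.728, -2.219); state += dt/6·(k1+2k2+2k3+k4)
t=0.010: state=(1.307, 0.728)
t=0.020: state=(1.315, 0.706)
t=0.030: state=(1.322, 0.683)
continuing one RK4 step at a time; state shown every 25 steps (Δt=0.25):
t=0.250: state=(1.420, 0.227)
t=0.500: state=(1.427, -0.143)
t=0.750: state=(1.359, -0.381)
t=1.000: state=(1.241, -0.562)
t=1.250: state=(1.078, -0.753)
t=1.500: state=(0.858, -1.019)
t=1.750: state=(0.553, -1.464)
t=2.000: state=(0.097, -2.256)
t=2.250: state=(-0.601, -3.303)
t=2.500: state=(-1.433, -2.912)
t=2.750: state=(-1.911, -0.950)
t=3.000: state=(-2.005, 0.014)
t=3.250: state=(-1.961, 0.283)
t=3.500: state=(-1.878, 0.369)
t=3.750: state=(-1.779, 0.418)
t=4.000: state=(-1.669, 0.465)
t=4.250: state=(-1.546, 0.523)
t=4.500: state=(-1.406, 0.601)
t=4.750: state=(-1.243, 0.714)
t=5.000: state=(-1.044, 0.892)
t=5.250: state=(-0.787, 1.193)
t=5.500: state=(-0.427, 1.743)
t=5.750: state=(0.120, 2.705)
t=6.000: state=(0.923, 3.535)
t=6.250: state=(1.688, 2.185)
t=6.500: state=(1.990, 0.441)
t=6.750: state=(2.009, -0.161)
t=7.000: state=(1.944, -0.324)
t=7.150: state=(1.892, -0.366)
largest grid value and its neighbours: x(6.640)=2.01797, x(6.650)=2.01798, x(6.660)=2.01778
parabola through these three points peaks at t≈6.645 with x≈2.01800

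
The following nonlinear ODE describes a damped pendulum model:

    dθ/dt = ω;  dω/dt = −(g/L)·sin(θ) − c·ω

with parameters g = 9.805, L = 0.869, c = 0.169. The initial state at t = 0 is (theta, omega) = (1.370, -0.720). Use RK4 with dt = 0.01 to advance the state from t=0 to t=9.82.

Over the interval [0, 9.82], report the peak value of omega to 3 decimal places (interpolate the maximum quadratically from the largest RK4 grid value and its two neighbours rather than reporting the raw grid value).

max omega = 3.807

t=0.000: state=(1.370, -0.720)
step 1 (dt=0.01): k1=(-0.720, -10.935), k2=(-0.775, -10.917), k3=(-0.775, -10.917), k4=(-0.829, -10.898); state += dt/6·(k1+2k2+2k3+k4)
t=0.010: state=(1.362, -0.829)
t=0.020: state=(1.353, -0.938)
t=0.030: state=(1.343, -1.046)
continuing one RK4 step at a time; state shown every 50 steps (Δt=0.5):
t=0.500: state=(-0.100, -4.101)
t=1.000: state=(-1.262, 0.150)
t=1.500: state=(-0.053, 3.807)
t=2.000: state=(1.148, 0.156)
t=2.500: state=(0.116, -3.499)
t=3.000: state=(-1.045, -0.265)
t=3.500: state=(-0.121, 3.221)
t=4.000: state=(0.956, 0.236)
t=4.500: state=(0.089, -2.974)
t=5.000: state=(-0.878, -0.115)
t=5.500: state=(-0.035, 2.746)
t=6.000: state=(0.806, -0.063)
t=6.500: state=(-0.031, -2.523)
t=7.000: state=(-0.736, 0.271)
t=7.500: state=(0.101, 2.293)
t=8.000: state=(0.664, -0.488)
t=8.500: state=(-0.169, -2.050)
t=9.000: state=(-0.589, 0.697)
t=9.500: state=(0.232, 1.790)
t=9.820: state=(0.575, 0.179)
largest grid value and its neighbours: omega(1.490)=3.80509, omega(1.500)=3.80682, omega(1.510)=3.80426
parabola through these three points peaks at t≈1.499 with omega≈3.80684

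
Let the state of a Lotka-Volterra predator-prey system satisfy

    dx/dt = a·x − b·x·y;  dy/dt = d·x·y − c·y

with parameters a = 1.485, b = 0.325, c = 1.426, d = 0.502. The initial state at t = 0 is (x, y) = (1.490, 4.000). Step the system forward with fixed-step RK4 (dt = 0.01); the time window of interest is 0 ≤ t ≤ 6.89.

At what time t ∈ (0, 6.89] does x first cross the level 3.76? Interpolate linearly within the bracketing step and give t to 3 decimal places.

t=0.000: state=(1.490, 4.000)
step 1 (dt=0.01): k1=(0.276, -2.712), k2=(0.282, -2.700), k3=(0.282, -2.700), k4=(0.289, -2.688); state += dt/6·(k1+2k2+2k3+k4)
t=0.010: state=(1.493, 3.973)
t=0.020: state=(1.496, 3.946)
t=0.030: state=(1.499, 3.920)
continuing one RK4 step at a time; state shown every 25 steps (Δt=0.25):
t=0.250: state=(1.601, 3.397)
t=0.500: state=(1.796, 2.941)
t=0.750: state=(2.078, 2.623)
t=1.000: state=(2.455, 2.438)
t=1.250: state=(2.927, 2.390)
t=1.500: state=(3.483, 2.500)
t=1.610: state=(3.743, 2.609)
next step: t=1.620: state=(3.767, 2.621) — x has crossed 3.76
linear interpolation between t=1.610 (3.74336) and t=1.620 (3.76721) → t≈1.617

t = 1.617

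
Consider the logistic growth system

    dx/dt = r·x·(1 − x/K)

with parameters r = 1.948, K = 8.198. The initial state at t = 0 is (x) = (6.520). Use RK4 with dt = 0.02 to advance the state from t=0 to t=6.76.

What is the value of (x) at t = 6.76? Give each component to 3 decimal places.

(x) = (8.198)

t=0.000: state=(6.520)
step 1 (dt=0.02): k1=(2.600), k2=(2.570), k3=(2.570), k4=(2.540); state += dt/6·(k1+2k2+2k3+k4)
t=0.020: state=(6.571)
t=0.040: state=(6.622)
t=0.060: state=(6.671)
continuing one RK4 step at a time; state shown every 25 steps (Δt=0.5):
t=0.500: state=(7.472)
t=1.000: state=(7.908)
t=1.500: state=(8.086)
t=2.000: state=(8.155)
t=2.500: state=(8.182)
t=3.000: state=(8.192)
t=3.500: state=(8.196)
t=4.000: state=(8.197)
t=4.500: state=(8.198)
t=5.000: state=(8.198)
t=5.500: state=(8.198)
t=6.000: state=(8.198)
t=6.500: state=(8.198)
t=6.760: state=(8.198)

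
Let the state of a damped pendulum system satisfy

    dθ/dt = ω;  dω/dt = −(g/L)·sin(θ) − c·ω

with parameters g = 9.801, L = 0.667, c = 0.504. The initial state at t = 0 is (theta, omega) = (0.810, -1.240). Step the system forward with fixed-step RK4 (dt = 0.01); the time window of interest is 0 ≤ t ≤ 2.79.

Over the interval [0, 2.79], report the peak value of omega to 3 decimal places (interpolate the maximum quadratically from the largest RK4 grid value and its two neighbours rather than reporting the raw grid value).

max omega = 2.397

t=0.000: state=(0.810, -1.240)
step 1 (dt=0.01): k1=(-1.240, -10.018), k2=(-1.290, -9.930), k3=(-1.290, -9.927), k4=(-1.339, -9.836); state += dt/6·(k1+2k2+2k3+k4)
t=0.010: state=(0.797, -1.339)
t=0.020: state=(0.783, -1.437)
t=0.030: state=(0.768, -1.532)
continuing one RK4 step at a time; state shown every 10 steps (Δt=0.1):
t=0.100: state=(0.639, -2.135)
t=0.200: state=(0.393, -2.740)
t=0.300: state=(0.104, -2.958)
t=0.400: state=(-0.185, -2.751)
t=0.500: state=(-0.433, -2.173)
t=0.600: state=(-0.611, -1.343)
t=0.700: state=(-0.698, -0.395)
t=0.800: state=(-0.690, 0.549)
t=0.900: state=(-0.592, 1.386)
t=1.000: state=(-0.420, 2.017)
t=1.100: state=(-0.198, 2.355)
t=1.200: state=(0.040, 2.351)
t=1.300: state=(0.261, 2.016)
t=1.400: state=(0.434, 1.421)
t=1.500: state=(0.540, 0.673)
t=1.600: state=(0.567, -0.122)
t=1.700: state=(0.517, -0.863)
t=1.800: state=(0.400, -1.460)
t=1.900: state=(0.233, -1.837)
t=2.000: state=(0.041, -1.942)
t=2.100: state=(-0.146, -1.768)
t=2.200: state=(-0.304, -1.356)
t=2.300: state=(-0.412, -0.780)
t=2.400: state=(-0.458, -0.130)
t=2.500: state=(-0.439, 0.504)
t=2.600: state=(-0.360, 1.042)
t=2.700: state=(-0.236, 1.415)
t=2.790: state=(-0.100, 1.569)
largest grid value and its neighbours: omega(1.140)=2.39556, omega(1.150)=2.39684, omega(1.160)=2.39461
parabola through these three points peaks at t≈1.149 with omega≈2.39687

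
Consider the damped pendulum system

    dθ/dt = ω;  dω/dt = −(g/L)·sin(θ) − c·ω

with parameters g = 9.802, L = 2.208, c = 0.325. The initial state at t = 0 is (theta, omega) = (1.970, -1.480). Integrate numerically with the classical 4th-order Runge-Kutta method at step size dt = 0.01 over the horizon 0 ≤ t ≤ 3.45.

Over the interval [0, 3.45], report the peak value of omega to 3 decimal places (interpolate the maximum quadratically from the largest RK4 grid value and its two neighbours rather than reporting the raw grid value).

t=0.000: state=(1.970, -1.480)
step 1 (dt=0.01): k1=(-1.480, -3.609), k2=(-1.498, -3.616), k3=(-1.498, -3.616), k4=(-1.516, -3.623); state += dt/6·(k1+2k2+2k3+k4)
t=0.010: state=(1.955, -1.516)
t=0.020: state=(1.940, -1.552)
t=0.030: state=(1.924, -1.589)
continuing one RK4 step at a time; state shown every 20 steps (Δt=0.2):
t=0.200: state=(1.600, -2.220)
t=0.400: state=(1.085, -2.910)
t=0.600: state=(0.455, -3.318)
t=0.800: state=(-0.207, -3.209)
t=1.000: state=(-0.794, -2.590)
t=1.200: state=(-1.225, -1.697)
t=1.400: state=(-1.469, -0.751)
t=1.600: state=(-1.528, 0.154)
t=1.800: state=(-1.412, 1.000)
t=2.000: state=(-1.134, 1.759)
t=2.200: state=(-0.720, 2.335)
t=2.400: state=(-0.222, 2.575)
t=2.600: state=(0.281, 2.383)
t=2.800: state=(0.706, 1.820)
t=3.000: state=(0.995, 1.054)
t=3.200: state=(1.124, 0.232)
t=3.400: state=(1.091, -0.556)
t=3.450: state=(1.058, -0.741)
largest grid value and its neighbours: omega(2.400)=2.57515, omega(2.410)=2.57601, omega(2.420)=2.57575
parabola through these three points peaks at t≈2.413 with omega≈2.57605

max omega = 2.576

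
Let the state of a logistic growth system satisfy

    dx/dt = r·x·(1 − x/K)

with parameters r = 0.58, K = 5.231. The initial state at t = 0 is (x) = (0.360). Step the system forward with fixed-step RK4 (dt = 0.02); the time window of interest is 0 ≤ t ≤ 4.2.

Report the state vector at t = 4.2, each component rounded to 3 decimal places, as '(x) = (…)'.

(x) = (2.395)

t=0.000: state=(0.360)
step 1 (dt=0.02): k1=(0.194), k2=(0.195), k3=(0.195), k4=(0.196); state += dt/6·(k1+2k2+2k3+k4)
t=0.020: state=(0.364)
t=0.040: state=(0.368)
t=0.060: state=(0.372)
continuing one RK4 step at a time; state shown every 10 steps (Δt=0.2):
t=0.200: state=(0.401)
t=0.400: state=(0.446)
t=0.600: state=(0.496)
t=0.800: state=(0.550)
t=1.000: state=(0.610)
t=1.200: state=(0.675)
t=1.400: state=(0.747)
t=1.600: state=(0.824)
t=1.800: state=(0.908)
t=2.000: state=(0.998)
t=2.200: state=(1.095)
t=2.400: state=(1.199)
t=2.600: state=(1.309)
t=2.800: state=(1.427)
t=3.000: state=(1.550)
t=3.200: state=(1.679)
t=3.400: state=(1.814)
t=3.600: state=(1.954)
t=3.800: state=(2.098)
t=4.000: state=(2.245)
t=4.200: state=(2.395)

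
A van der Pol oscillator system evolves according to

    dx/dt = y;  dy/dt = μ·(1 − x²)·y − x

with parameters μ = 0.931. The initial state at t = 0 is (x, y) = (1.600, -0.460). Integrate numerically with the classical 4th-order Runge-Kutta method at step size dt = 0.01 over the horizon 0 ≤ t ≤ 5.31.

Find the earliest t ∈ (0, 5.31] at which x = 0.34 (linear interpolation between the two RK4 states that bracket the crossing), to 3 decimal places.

t=0.000: state=(1.600, -0.460)
step 1 (dt=0.01): k1=(-0.460, -0.932), k2=(-0.465, -0.926), k3=(-0.465, -0.926), k4=(-0.469, -0.920); state += dt/6·(k1+2k2+2k3+k4)
t=0.010: state=(1.595, -0.469)
t=0.020: state=(1.591, -0.478)
t=0.030: state=(1.586, -0.487)
continuing one RK4 step at a time; state shown every 20 steps (Δt=0.2):
t=0.200: state=(1.491, -0.628)
t=0.400: state=(1.350, -0.779)
t=0.600: state=(1.179, -0.937)
t=0.800: state=(0.973, -1.122)
t=1.000: state=(0.727, -1.355)
t=1.200: state=(0.427, -1.656)
t=1.250: state=(0.342, -1.742)
next step: t=1.260: state=(0.324, -1.760) — x has crossed 0.34
linear interpolation between t=1.250 (0.34179) and t=1.260 (0.32427) → t≈1.251

t = 1.251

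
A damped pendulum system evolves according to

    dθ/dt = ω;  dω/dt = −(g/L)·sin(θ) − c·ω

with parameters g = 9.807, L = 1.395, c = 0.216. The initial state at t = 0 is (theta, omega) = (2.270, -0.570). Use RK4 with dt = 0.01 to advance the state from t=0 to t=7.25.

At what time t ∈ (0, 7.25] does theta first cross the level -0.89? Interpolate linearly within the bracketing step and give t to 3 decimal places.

t=0.000: state=(2.270, -0.570)
step 1 (dt=0.01): k1=(-0.570, -5.257), k2=(-0.596, -5.265), k3=(-0.596, -5.265), k4=(-0.623, -5.273); state += dt/6·(k1+2k2+2k3+k4)
t=0.010: state=(2.264, -0.623)
t=0.020: state=(2.258, -0.675)
t=0.030: state=(2.251, -0.728)
continuing one RK4 step at a time; state shown every 25 steps (Δt=0.25):
t=0.250: state=(1.956, -1.974)
t=0.500: state=(1.267, -3.543)
t=0.750: state=(0.234, -4.491)
t=1.000: state=(-0.830, -3.743)
t=1.010: state=(-0.867, -3.683)
next step: t=1.020: state=(-0.904, -3.620) — theta has crossed -0.89
linear interpolation between t=1.010 (-0.86746) and t=1.020 (-0.90398) → t≈1.016

t = 1.016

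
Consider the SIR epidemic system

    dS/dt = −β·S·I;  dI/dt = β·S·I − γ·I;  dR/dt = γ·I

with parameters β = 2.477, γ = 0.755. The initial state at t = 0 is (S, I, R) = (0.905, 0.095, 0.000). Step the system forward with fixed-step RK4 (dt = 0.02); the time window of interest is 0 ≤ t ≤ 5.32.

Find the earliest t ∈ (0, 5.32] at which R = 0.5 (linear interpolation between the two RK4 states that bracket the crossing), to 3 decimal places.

t = 2.382

t=0.000: state=(0.905, 0.095, 0.000)
step 1 (dt=0.02): k1=(-0.213, 0.141, 0.072), k2=(-0.216, 0.143, 0.073), k3=(-0.216, 0.143, 0.073), k4=(-0.218, 0.144, 0.074); state += dt/6·(k1+2k2+2k3+k4)
t=0.020: state=(0.901, 0.098, 0.001)
t=0.040: state=(0.896, 0.101, 0.003)
t=0.060: state=(0.892, 0.104, 0.004)
continuing one RK4 step at a time; state shown every 10 steps (Δt=0.2):
t=0.200: state=(0.857, 0.126, 0.017)
t=0.400: state=(0.798, 0.164, 0.038)
t=0.600: state=(0.728, 0.206, 0.066)
t=0.800: state=(0.650, 0.249, 0.101)
t=1.000: state=(0.569, 0.290, 0.141)
t=1.200: state=(0.489, 0.323, 0.188)
t=1.400: state=(0.414, 0.348, 0.239)
t=1.600: state=(0.347, 0.361, 0.292)
t=1.800: state=(0.290, 0.363, 0.347)
t=2.000: state=(0.243, 0.356, 0.401)
t=2.200: state=(0.204, 0.342, 0.454)
t=2.380: state=(0.176, 0.325, 0.500)
next step: t=2.400: state=(0.173, 0.323, 0.504) — R has crossed 0.5
linear interpolation between t=2.380 (0.49951) and t=2.400 (0.50439) → t≈2.382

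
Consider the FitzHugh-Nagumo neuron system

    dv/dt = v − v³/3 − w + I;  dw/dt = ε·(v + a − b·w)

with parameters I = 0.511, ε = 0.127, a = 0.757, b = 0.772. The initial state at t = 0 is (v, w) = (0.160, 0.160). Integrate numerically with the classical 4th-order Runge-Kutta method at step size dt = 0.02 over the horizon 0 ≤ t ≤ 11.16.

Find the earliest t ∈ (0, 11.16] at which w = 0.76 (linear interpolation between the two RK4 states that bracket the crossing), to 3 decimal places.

t = 3.038

t=0.000: state=(0.160, 0.160)
step 1 (dt=0.02): k1=(0.510, 0.101), k2=(0.514, 0.101), k3=(0.514, 0.101), k4=(0.518, 0.102); state += dt/6·(k1+2k2+2k3+k4)
t=0.020: state=(0.170, 0.162)
t=0.040: state=(0.181, 0.164)
t=0.060: state=(0.191, 0.166)
continuing one RK4 step at a time; state shown every 25 steps (Δt=0.5):
t=0.500: state=(0.468, 0.218)
t=1.000: state=(0.875, 0.296)
t=1.500: state=(1.280, 0.396)
t=2.000: state=(1.536, 0.512)
t=2.500: state=(1.628, 0.634)
t=3.000: state=(1.628, 0.751)
t=3.020: state=(1.627, 0.756)
next step: t=3.040: state=(1.626, 0.760) — w has crossed 0.76
linear interpolation between t=3.020 (0.75586) and t=3.040 (0.76042) → t≈3.038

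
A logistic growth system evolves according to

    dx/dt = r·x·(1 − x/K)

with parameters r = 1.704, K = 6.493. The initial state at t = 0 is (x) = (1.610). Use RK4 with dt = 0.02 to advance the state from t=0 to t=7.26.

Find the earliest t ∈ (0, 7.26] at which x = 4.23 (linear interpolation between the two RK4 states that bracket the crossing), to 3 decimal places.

t=0.000: state=(1.610)
step 1 (dt=0.02): k1=(2.063), k2=(2.081), k3=(2.081), k4=(2.098); state += dt/6·(k1+2k2+2k3+k4)
t=0.020: state=(1.652)
t=0.040: state=(1.694)
t=0.060: state=(1.737)
continuing one RK4 step at a time; state shown every 25 steps (Δt=0.5):
t=0.500: state=(2.831)
t=1.000: state=(4.184)
next step: t=1.020: state=(4.234) — x has crossed 4.23
linear interpolation between t=1.000 (4.18403) and t=1.020 (4.23449) → t≈1.018

t = 1.018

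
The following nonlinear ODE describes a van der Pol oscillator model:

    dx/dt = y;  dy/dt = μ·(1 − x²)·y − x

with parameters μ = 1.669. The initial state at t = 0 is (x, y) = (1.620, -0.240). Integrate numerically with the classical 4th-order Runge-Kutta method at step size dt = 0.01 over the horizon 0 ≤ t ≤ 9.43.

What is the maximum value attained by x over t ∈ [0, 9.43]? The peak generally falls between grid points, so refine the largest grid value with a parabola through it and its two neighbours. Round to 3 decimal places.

t=0.000: state=(1.620, -0.240)
step 1 (dt=0.01): k1=(-0.240, -0.969), k2=(-0.245, -0.957), k3=(-0.245, -0.957), k4=(-0.250, -0.944); state += dt/6·(k1+2k2+2k3+k4)
t=0.010: state=(1.618, -0.250)
t=0.020: state=(1.615, -0.259)
t=0.030: state=(1.612, -0.268)
continuing one RK4 step at a time; state shown every 50 steps (Δt=0.5):
t=0.500: state=(1.412, -0.553)
t=1.000: state=(1.066, -0.864)
t=1.500: state=(0.476, -1.635)
t=2.000: state=(-0.774, -3.368)
t=2.500: state=(-1.952, -0.711)
t=3.000: state=(-1.957, 0.310)
t=3.500: state=(-1.763, 0.445)
t=4.000: state=(-1.513, 0.563)
t=4.500: state=(-1.183, 0.786)
t=5.000: state=(-0.671, 1.363)
t=5.500: state=(0.368, 3.012)
t=6.000: state=(1.818, 1.536)
t=6.500: state=(1.995, -0.229)
t=7.000: state=(1.821, -0.419)
t=7.500: state=(1.586, -0.526)
t=8.000: state=(1.283, -0.708)
t=8.500: state=(0.838, -1.142)
t=9.000: state=(-0.002, -2.453)
t=9.430: state=(-1.341, -3.070)
largest grid value and its neighbours: x(6.320)=2.01696, x(6.330)=2.01707, x(6.340)=2.01697
parabola through these three points peaks at t≈6.330 with x≈2.01707

max x = 2.017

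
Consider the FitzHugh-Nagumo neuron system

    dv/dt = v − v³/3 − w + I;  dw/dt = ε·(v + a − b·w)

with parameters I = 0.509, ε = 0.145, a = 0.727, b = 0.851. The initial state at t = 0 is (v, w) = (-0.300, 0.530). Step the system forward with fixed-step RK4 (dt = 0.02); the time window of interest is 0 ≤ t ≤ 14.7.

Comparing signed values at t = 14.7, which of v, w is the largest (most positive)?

t=0.000: state=(-0.300, 0.530)
step 1 (dt=0.02): k1=(-0.312, -0.003), k2=(-0.315, -0.004), k3=(-0.315, -0.004), k4=(-0.318, -0.004); state += dt/6·(k1+2k2+2k3+k4)
t=0.020: state=(-0.306, 0.530)
t=0.040: state=(-0.313, 0.530)
t=0.060: state=(-0.319, 0.530)
continuing one RK4 step at a time; state shown every 25 steps (Δt=0.5):
t=0.500: state=(-0.494, 0.522)
t=1.000: state=(-0.764, 0.498)
t=1.500: state=(-1.075, 0.454)
t=2.000: state=(-1.338, 0.393)
t=2.500: state=(-1.491, 0.320)
t=3.000: state=(-1.549, 0.245)
t=3.500: state=(-1.551, 0.172)
t=4.000: state=(-1.526, 0.105)
t=4.500: state=(-1.490, 0.044)
t=5.000: state=(-1.449, -0.011)
t=5.500: state=(-1.405, -0.060)
t=6.000: state=(-1.361, -0.102)
t=6.500: state=(-1.315, -0.139)
t=7.000: state=(-1.269, -0.171)
t=7.500: state=(-1.223, -0.197)
t=8.000: state=(-1.177, -0.218)
t=8.500: state=(-1.129, -0.235)
t=9.000: state=(-1.081, -0.248)
t=9.500: state=(-1.032, -0.256)
t=10.000: state=(-0.982, -0.260)
t=10.500: state=(-0.929, -0.261)
t=11.000: state=(-0.873, -0.258)
t=11.500: state=(-0.813, -0.250)
t=12.000: state=(-0.747, -0.239)
t=12.500: state=(-0.672, -0.224)
t=13.000: state=(-0.583, -0.203)
t=13.500: state=(-0.474, -0.177)
t=14.000: state=(-0.330, -0.144)
t=14.500: state=(-0.129, -0.101)
t=14.700: state=(-0.024, -0.080)
compare at T: v=-0.024, w=-0.080

largest component: v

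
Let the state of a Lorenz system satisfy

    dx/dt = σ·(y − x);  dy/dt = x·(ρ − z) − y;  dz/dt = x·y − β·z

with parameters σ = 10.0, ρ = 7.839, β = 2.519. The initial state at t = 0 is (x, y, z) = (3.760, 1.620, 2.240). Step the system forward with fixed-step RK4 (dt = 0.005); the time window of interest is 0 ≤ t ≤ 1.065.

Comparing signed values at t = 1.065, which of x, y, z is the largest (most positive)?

largest component: z

t=0.000: state=(3.760, 1.620, 2.240)
step 1 (dt=0.005): k1=(-21.400, 19.432, 0.449), k2=(-20.379, 19.080, 0.539), k3=(-20.414, 19.094, 0.540), k4=(-19.425, 18.755, 0.626); state += dt/6·(k1+2k2+2k3+k4)
t=0.005: state=(3.658, 1.715, 2.243)
t=0.010: state=(3.566, 1.808, 2.246)
t=0.015: state=(3.482, 1.897, 2.251)
continuing one RK4 step at a time; state shown every 10 steps (Δt=0.05):
t=0.050: state=(3.104, 2.457, 2.299)
t=0.100: state=(2.998, 3.144, 2.426)
t=0.150: state=(3.193, 3.788, 2.642)
t=0.200: state=(3.564, 4.430, 2.982)
t=0.250: state=(4.041, 5.069, 3.480)
t=0.300: state=(4.576, 5.668, 4.159)
t=0.350: state=(5.115, 6.160, 5.020)
t=0.400: state=(5.599, 6.466, 6.025)
t=0.450: state=(5.959, 6.510, 7.085)
t=0.500: state=(6.133, 6.264, 8.072)
t=0.550: state=(6.085, 5.765, 8.852)
t=0.600: state=(5.823, 5.111, 9.330)
t=0.650: state=(5.396, 4.426, 9.483)
t=0.700: state=(4.879, 3.809, 9.351)
t=0.750: state=(4.349, 3.318, 9.013)
t=0.800: state=(3.864, 2.965, 8.549)
t=0.850: state=(3.458, 2.740, 8.025)
t=0.900: state=(3.147, 2.619, 7.488)
t=0.950: state=(2.929, 2.582, 6.971)
t=1.000: state=(2.797, 2.611, 6.494)
t=1.050: state=(2.740, 2.694, 6.069)
t=1.065: state=(2.736, 2.728, 5.953)
compare at T: x=2.736, y=2.728, z=5.953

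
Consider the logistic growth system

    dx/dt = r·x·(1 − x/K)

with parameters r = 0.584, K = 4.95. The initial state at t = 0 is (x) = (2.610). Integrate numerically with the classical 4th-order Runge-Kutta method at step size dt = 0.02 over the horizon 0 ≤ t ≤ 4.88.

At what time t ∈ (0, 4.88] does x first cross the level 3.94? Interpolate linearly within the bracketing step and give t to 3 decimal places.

t=0.000: state=(2.610)
step 1 (dt=0.02): k1=(0.721), k2=(0.720), k3=(0.720), k4=(0.720); state += dt/6·(k1+2k2+2k3+k4)
t=0.020: state=(2.624)
t=0.040: state=(2.639)
t=0.060: state=(2.653)
continuing one RK4 step at a time; state shown every 10 steps (Δt=0.2):
t=0.200: state=(2.753)
t=0.400: state=(2.895)
t=0.600: state=(3.034)
t=0.800: state=(3.169)
t=1.000: state=(3.300)
t=1.200: state=(3.426)
t=1.400: state=(3.546)
t=1.600: state=(3.661)
t=1.800: state=(3.769)
t=2.000: state=(3.871)
t=2.140: state=(3.938)
next step: t=2.160: state=(3.948) — x has crossed 3.94
linear interpolation between t=2.140 (3.93817) and t=2.160 (3.94754) → t≈2.144

t = 2.144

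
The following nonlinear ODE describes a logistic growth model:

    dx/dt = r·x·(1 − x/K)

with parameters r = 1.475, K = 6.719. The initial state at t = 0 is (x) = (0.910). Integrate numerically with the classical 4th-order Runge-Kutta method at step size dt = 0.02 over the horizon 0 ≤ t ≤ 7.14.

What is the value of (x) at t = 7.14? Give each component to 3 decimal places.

t=0.000: state=(0.910)
step 1 (dt=0.02): k1=(1.160), k2=(1.173), k3=(1.173), k4=(1.186); state += dt/6·(k1+2k2+2k3+k4)
t=0.020: state=(0.933)
t=0.040: state=(0.957)
t=0.060: state=(0.982)
continuing one RK4 step at a time; state shown every 25 steps (Δt=0.5):
t=0.500: state=(1.658)
t=1.000: state=(2.731)
t=1.500: state=(3.956)
t=2.000: state=(5.036)
t=2.500: state=(5.793)
t=3.000: state=(6.242)
t=3.500: state=(6.482)
t=4.000: state=(6.604)
t=4.500: state=(6.663)
t=5.000: state=(6.692)
t=5.500: state=(6.706)
t=6.000: state=(6.713)
t=6.500: state=(6.716)
t=7.000: state=(6.718)
t=7.140: state=(6.718)

(x) = (6.718)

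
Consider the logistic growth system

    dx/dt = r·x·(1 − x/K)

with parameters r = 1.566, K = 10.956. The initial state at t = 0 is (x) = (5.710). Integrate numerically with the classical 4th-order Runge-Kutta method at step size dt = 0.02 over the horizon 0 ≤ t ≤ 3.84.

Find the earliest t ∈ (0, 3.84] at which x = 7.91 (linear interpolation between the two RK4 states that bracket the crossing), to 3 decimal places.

t = 0.555

t=0.000: state=(5.710)
step 1 (dt=0.02): k1=(4.282), k2=(4.278), k3=(4.278), k4=(4.275); state += dt/6·(k1+2k2+2k3+k4)
t=0.020: state=(5.796)
t=0.040: state=(5.881)
t=0.060: state=(5.966)
continuing one RK4 step at a time; state shown every 10 steps (Δt=0.2):
t=0.200: state=(6.554)
t=0.400: state=(7.348)
t=0.540: state=(7.857)
next step: t=0.560: state=(7.926) — x has crossed 7.91
linear interpolation between t=0.540 (7.85715) and t=0.560 (7.92628) → t≈0.555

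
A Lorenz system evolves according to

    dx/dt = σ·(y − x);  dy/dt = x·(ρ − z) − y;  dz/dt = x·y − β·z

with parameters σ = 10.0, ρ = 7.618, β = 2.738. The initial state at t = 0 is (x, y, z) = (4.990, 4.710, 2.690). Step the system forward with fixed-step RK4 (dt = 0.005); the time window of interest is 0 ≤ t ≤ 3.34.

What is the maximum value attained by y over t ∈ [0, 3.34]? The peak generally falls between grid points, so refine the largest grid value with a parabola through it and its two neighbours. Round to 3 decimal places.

t=0.000: state=(4.990, 4.710, 2.690)
step 1 (dt=0.005): k1=(-2.800, 19.881, 16.138), k2=(-2.233, 19.595, 16.242), k3=(-2.254, 19.602, 16.244), k4=(-1.707, 19.323, 16.350); state += dt/6·(k1+2k2+2k3+k4)
t=0.005: state=(4.979, 4.808, 2.771)
t=0.010: state=(4.973, 4.903, 2.854)
t=0.015: state=(4.972, 4.996, 2.937)
continuing one RK4 step at a time; state shown every 40 steps (Δt=0.2):
t=0.200: state=(6.155, 6.680, 6.806)
t=0.400: state=(5.530, 4.508, 9.301)
t=0.600: state=(3.530, 2.809, 7.711)
t=0.800: state=(2.844, 2.828, 5.736)
t=1.000: state=(3.261, 3.657, 4.817)
t=1.200: state=(4.262, 4.805, 5.299)
t=1.400: state=(5.073, 5.245, 6.855)
t=1.600: state=(4.821, 4.456, 7.743)
t=1.800: state=(4.035, 3.707, 7.181)
t=2.000: state=(3.686, 3.667, 6.274)
t=2.200: state=(3.897, 4.099, 5.879)
t=2.400: state=(4.356, 4.573, 6.196)
t=2.600: state=(4.615, 4.635, 6.829)
t=2.800: state=(4.452, 4.297, 7.083)
t=3.000: state=(4.142, 4.018, 6.814)
t=3.200: state=(4.023, 4.030, 6.439)
t=3.340: state=(4.088, 4.167, 6.319)
largest grid value and its neighbours: y(0.180)=6.68766, y(0.185)=6.69083, y(0.190)=6.69070
parabola through these three points peaks at t≈0.187 with y≈6.69118

max y = 6.691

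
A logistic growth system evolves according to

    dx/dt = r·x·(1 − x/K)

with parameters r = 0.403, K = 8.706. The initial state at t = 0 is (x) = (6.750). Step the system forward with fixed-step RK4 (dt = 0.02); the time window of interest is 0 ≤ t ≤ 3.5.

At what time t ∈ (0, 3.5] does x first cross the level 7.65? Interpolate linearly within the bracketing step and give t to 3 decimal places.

t = 1.840

t=0.000: state=(6.750)
step 1 (dt=0.02): k1=(0.611), k2=(0.610), k3=(0.610), k4=(0.608); state += dt/6·(k1+2k2+2k3+k4)
t=0.020: state=(6.762)
t=0.040: state=(6.774)
t=0.060: state=(6.786)
continuing one RK4 step at a time; state shown every 10 steps (Δt=0.2):
t=0.200: state=(6.870)
t=0.400: state=(6.984)
t=0.600: state=(7.092)
t=0.800: state=(7.196)
t=1.000: state=(7.294)
t=1.200: state=(7.386)
t=1.400: state=(7.474)
t=1.600: state=(7.557)
t=1.800: state=(7.635)
t=1.840: state=(7.650)
next step: t=1.860: state=(7.657) — x has crossed 7.65
linear interpolation between t=1.840 (7.64995) and t=1.860 (7.65740) → t≈1.840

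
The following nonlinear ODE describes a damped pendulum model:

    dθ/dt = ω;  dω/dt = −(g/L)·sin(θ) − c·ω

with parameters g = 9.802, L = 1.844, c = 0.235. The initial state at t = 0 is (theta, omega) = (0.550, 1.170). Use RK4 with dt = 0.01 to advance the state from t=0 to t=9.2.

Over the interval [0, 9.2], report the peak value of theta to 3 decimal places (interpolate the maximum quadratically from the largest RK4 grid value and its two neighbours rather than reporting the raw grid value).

max theta = 0.751

t=0.000: state=(0.550, 1.170)
step 1 (dt=0.01): k1=(1.170, -3.053), k2=(1.155, -3.076), k3=(1.155, -3.076), k4=(1.139, -3.098); state += dt/6·(k1+2k2+2k3+k4)
t=0.010: state=(0.562, 1.139)
t=0.020: state=(0.573, 1.108)
t=0.030: state=(0.584, 1.076)
continuing one RK4 step at a time; state shown every 50 steps (Δt=0.5):
t=0.500: state=(0.703, -0.577)
t=1.000: state=(0.102, -1.561)
t=1.500: state=(-0.542, -0.752)
t=2.000: state=(-0.534, 0.750)
t=2.500: state=(0.046, 1.307)
t=3.000: state=(0.511, 0.373)
t=3.500: state=(0.371, -0.851)
t=4.000: state=(-0.158, -1.025)
t=4.500: state=(-0.454, -0.054)
t=5.000: state=(-0.222, 0.868)
t=5.500: state=(0.230, 0.736)
t=6.000: state=(0.377, -0.191)
t=6.500: state=(0.093, -0.808)
t=7.000: state=(-0.263, -0.461)
t=7.500: state=(-0.288, 0.355)
t=8.000: state=(0.009, 0.691)
t=8.500: state=(0.263, 0.221)
t=9.000: state=(0.197, -0.441)
t=9.200: state=(0.093, -0.573)
largest grid value and its neighbours: theta(0.330)=0.75122, theta(0.340)=0.75122, theta(0.350)=0.75086
parabola through these three points peaks at t≈0.335 with theta≈0.75126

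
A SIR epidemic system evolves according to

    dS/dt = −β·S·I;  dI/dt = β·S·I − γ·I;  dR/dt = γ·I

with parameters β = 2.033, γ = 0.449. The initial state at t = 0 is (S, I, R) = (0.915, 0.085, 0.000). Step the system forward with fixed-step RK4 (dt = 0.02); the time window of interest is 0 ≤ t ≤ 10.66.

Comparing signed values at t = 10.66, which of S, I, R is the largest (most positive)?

largest component: R

t=0.000: state=(0.915, 0.085, 0.000)
step 1 (dt=0.02): k1=(-0.158, 0.120, 0.038), k2=(-0.160, 0.121, 0.039), k3=(-0.160, 0.121, 0.039), k4=(-0.162, 0.123, 0.039); state += dt/6·(k1+2k2+2k3+k4)
t=0.020: state=(0.912, 0.087, 0.001)
t=0.040: state=(0.909, 0.090, 0.002)
t=0.060: state=(0.905, 0.092, 0.002)
continuing one RK4 step at a time; state shown every 25 steps (Δt=0.5):
t=0.500: state=(0.809, 0.164, 0.027)
t=1.000: state=(0.648, 0.276, 0.076)
t=1.500: state=(0.462, 0.387, 0.151)
t=2.000: state=(0.300, 0.454, 0.247)
t=2.500: state=(0.187, 0.462, 0.350)
t=3.000: state=(0.119, 0.430, 0.451)
t=3.500: state=(0.079, 0.379, 0.542)
t=4.000: state=(0.055, 0.324, 0.621)
t=4.500: state=(0.041, 0.272, 0.688)
t=5.000: state=(0.032, 0.225, 0.743)
t=5.500: state=(0.026, 0.185, 0.789)
t=6.000: state=(0.022, 0.151, 0.827)
t=6.500: state=(0.019, 0.123, 0.858)
t=7.000: state=(0.017, 0.100, 0.883)
t=7.500: state=(0.015, 0.082, 0.903)
t=8.000: state=(0.014, 0.066, 0.920)
t=8.500: state=(0.013, 0.054, 0.933)
t=9.000: state=(0.013, 0.043, 0.944)
t=9.500: state=(0.012, 0.035, 0.953)
t=10.000: state=(0.012, 0.028, 0.960)
t=10.500: state=(0.012, 0.023, 0.965)
t=10.660: state=(0.011, 0.021, 0.967)
compare at T: S=0.011, I=0.021, R=0.967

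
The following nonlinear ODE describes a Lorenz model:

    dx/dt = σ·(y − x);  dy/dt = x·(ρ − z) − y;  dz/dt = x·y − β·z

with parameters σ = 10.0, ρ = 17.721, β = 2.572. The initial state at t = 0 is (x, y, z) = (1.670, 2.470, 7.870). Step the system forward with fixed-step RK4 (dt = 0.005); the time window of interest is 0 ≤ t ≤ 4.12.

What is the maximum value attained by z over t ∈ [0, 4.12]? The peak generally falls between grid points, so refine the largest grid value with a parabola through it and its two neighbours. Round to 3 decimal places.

t=0.000: state=(1.670, 2.470, 7.870)
step 1 (dt=0.005): k1=(8.000, 13.981, -16.117), k2=(8.150, 14.211, -15.905), k3=(8.152, 14.214, -15.904), k4=(8.303, 14.448, -15.690); state += dt/6·(k1+2k2+2k3+k4)
t=0.005: state=(1.711, 2.541, 7.790)
t=0.010: state=(1.753, 2.615, 7.713)
t=0.015: state=(1.797, 2.690, 7.638)
continuing one RK4 step at a time; state shown every 40 steps (Δt=0.2):
t=0.200: state=(5.061, 7.989, 7.391)
t=0.400: state=(11.421, 12.117, 21.292)
t=0.600: state=(4.702, 0.922, 20.462)
t=0.800: state=(1.333, 1.092, 12.491)
t=1.000: state=(2.124, 3.138, 7.983)
t=1.200: state=(6.222, 9.537, 8.899)
t=1.400: state=(11.059, 9.676, 23.288)
t=1.600: state=(3.741, 0.926, 18.772)
t=1.800: state=(1.612, 1.703, 11.591)
t=2.000: state=(3.176, 4.755, 8.058)
t=2.200: state=(8.568, 11.982, 13.046)
t=2.400: state=(8.912, 5.075, 23.649)
t=2.600: state=(2.663, 1.312, 15.988)
t=2.800: state=(2.316, 3.004, 10.249)
t=3.000: state=(5.464, 8.084, 9.442)
t=3.200: state=(10.524, 10.883, 20.598)
t=3.400: state=(5.210, 2.119, 19.950)
t=3.600: state=(2.451, 2.430, 12.890)
t=3.800: state=(4.133, 5.865, 9.709)
t=4.000: state=(9.092, 11.462, 15.799)
t=4.120: state=(9.790, 8.182, 22.138)
largest grid value and its neighbours: z(0.475)=24.72350, z(0.480)=24.73004, z(0.485)=24.71149
parabola through these three points peaks at t≈0.479 with z≈24.73076

max z = 24.731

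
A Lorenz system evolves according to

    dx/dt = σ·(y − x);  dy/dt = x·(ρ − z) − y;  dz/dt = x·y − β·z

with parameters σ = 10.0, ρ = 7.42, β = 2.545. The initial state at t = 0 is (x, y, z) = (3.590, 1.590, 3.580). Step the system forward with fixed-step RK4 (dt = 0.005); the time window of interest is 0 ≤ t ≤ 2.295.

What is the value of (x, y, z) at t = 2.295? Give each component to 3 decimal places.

t=0.000: state=(3.590, 1.590, 3.580)
step 1 (dt=0.005): k1=(-20.000, 12.196, -3.403), k2=(-19.195, 12.003, -3.353), k3=(-19.220, 12.011, -3.352), k4=(-18.438, 11.825, -3.303); state += dt/6·(k1+2k2+2k3+k4)
t=0.005: state=(3.494, 1.650, 3.563)
t=0.010: state=(3.405, 1.708, 3.547)
t=0.015: state=(3.324, 1.765, 3.531)
continuing one RK4 step at a time; state shown every 20 steps (Δt=0.1):
t=0.100: state=(2.704, 2.570, 3.330)
t=0.200: state=(2.927, 3.410, 3.318)
t=0.300: state=(3.557, 4.298, 3.682)
t=0.400: state=(4.345, 5.145, 4.522)
t=0.500: state=(5.071, 5.673, 5.794)
t=0.600: state=(5.457, 5.593, 7.159)
t=0.700: state=(5.319, 4.924, 8.082)
t=0.800: state=(4.751, 4.064, 8.263)
t=0.900: state=(4.056, 3.397, 7.839)
t=1.000: state=(3.494, 3.045, 7.133)
t=1.100: state=(3.168, 2.963, 6.401)
t=1.200: state=(3.072, 3.077, 5.786)
t=1.300: state=(3.164, 3.336, 5.364)
t=1.400: state=(3.401, 3.696, 5.177)
t=1.500: state=(3.736, 4.100, 5.246)
t=1.600: state=(4.106, 4.468, 5.560)
t=1.700: state=(4.430, 4.702, 6.052)
t=1.800: state=(4.622, 4.725, 6.591)
t=1.900: state=(4.628, 4.539, 7.013)
t=2.000: state=(4.462, 4.233, 7.200)
t=2.100: state=(4.202, 3.926, 7.139)
t=2.200: state=(3.940, 3.704, 6.898)
t=2.295: state=(3.754, 3.602, 6.596)

(x, y, z) = (3.754, 3.602, 6.596)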